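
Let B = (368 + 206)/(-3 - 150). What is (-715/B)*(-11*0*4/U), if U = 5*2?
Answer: 0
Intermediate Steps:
B = -574/153 (B = 574/(-153) = 574*(-1/153) = -574/153 ≈ -3.7516)
U = 10
(-715/B)*(-11*0*4/U) = (-715/(-574/153))*(-11*0*4/10) = (-715*(-153/574))*(-0/10) = 109395*(-11*0)/574 = (109395/574)*0 = 0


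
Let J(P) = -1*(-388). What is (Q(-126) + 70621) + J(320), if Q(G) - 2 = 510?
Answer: 71521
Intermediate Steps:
Q(G) = 512 (Q(G) = 2 + 510 = 512)
J(P) = 388
(Q(-126) + 70621) + J(320) = (512 + 70621) + 388 = 71133 + 388 = 71521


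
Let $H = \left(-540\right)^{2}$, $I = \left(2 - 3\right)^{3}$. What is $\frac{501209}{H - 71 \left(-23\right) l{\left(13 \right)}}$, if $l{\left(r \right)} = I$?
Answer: $\frac{501209}{289967} \approx 1.7285$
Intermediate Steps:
$I = -1$ ($I = \left(2 - 3\right)^{3} = \left(-1\right)^{3} = -1$)
$l{\left(r \right)} = -1$
$H = 291600$
$\frac{501209}{H - 71 \left(-23\right) l{\left(13 \right)}} = \frac{501209}{291600 - 71 \left(-23\right) \left(-1\right)} = \frac{501209}{291600 - \left(-1633\right) \left(-1\right)} = \frac{501209}{291600 - 1633} = \frac{501209}{289967}$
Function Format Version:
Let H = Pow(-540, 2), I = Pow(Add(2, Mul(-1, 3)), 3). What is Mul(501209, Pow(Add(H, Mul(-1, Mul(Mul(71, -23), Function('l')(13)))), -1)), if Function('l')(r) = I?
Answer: Rational(501209, 289967) ≈ 1.7285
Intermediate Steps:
I = -1 (I = Pow(Add(2, -3), 3) = Pow(-1, 3) = -1)
Function('l')(r) = -1
H = 291600
Mul(501209, Pow(Add(H, Mul(-1, Mul(Mul(71, -23), Function('l')(13)))), -1)) = Mul(501209, Pow(Add(291600, Mul(-1, Mul(Mul(71, -23), -1))), -1)) = Mul(501209, Pow(Add(291600, Mul(-1, Mul(-1633, -1))), -1)) = Mul(501209, Pow(Add(291600, Mul(-1, 1633)), -1)) = Mul(501209, Pow(Add(291600, -1633), -1)) = Mul(501209, Pow(289967, -1)) = Mul(501209, Rational(1, 289967)) = Rational(501209, 289967)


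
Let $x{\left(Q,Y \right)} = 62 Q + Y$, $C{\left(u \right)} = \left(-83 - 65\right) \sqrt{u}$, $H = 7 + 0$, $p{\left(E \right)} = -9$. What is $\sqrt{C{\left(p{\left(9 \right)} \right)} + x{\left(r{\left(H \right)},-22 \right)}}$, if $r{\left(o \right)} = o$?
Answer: $2 \sqrt{103 - 111 i} \approx 22.558 - 9.8414 i$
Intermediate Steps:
$H = 7$
$C{\left(u \right)} = - 148 \sqrt{u}$ ($C{\left(u \right)} = \left(-83 - 65\right) \sqrt{u} = - 148 \sqrt{u}$)
$x{\left(Q,Y \right)} = Y + 62 Q$
$\sqrt{C{\left(p{\left(9 \right)} \right)} + x{\left(r{\left(H \right)},-22 \right)}} = \sqrt{- 148 \sqrt{-9} + \left(-22 + 62 \cdot 7\right)} = \sqrt{- 148 \cdot 3 i + \left(-22 + 434\right)} = \sqrt{- 444 i + 412} = \sqrt{412 - 444 i}$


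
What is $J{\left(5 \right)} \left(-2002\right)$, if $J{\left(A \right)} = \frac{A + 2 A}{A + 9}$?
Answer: $-2145$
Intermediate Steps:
$J{\left(A \right)} = \frac{3 A}{9 + A}$
$J{\left(5 \right)} \left(-2002\right) = 3 \cdot 5 \frac{1}{9 + 5} \left(-2002\right) = 3 \cdot 5 \cdot \frac{1}{14} \left(-2002\right) = \frac{15}{14} \left(-2002\right) = -2145$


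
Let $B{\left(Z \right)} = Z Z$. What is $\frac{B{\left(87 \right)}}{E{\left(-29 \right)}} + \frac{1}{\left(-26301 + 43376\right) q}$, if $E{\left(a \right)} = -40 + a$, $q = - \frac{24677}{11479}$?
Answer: $- \frac{1063090976342}{9691274825} \approx -109.7$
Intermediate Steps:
$q = - \frac{24677}{11479}$ ($q = \left(-24677\right) \frac{1}{11479} = - \frac{24677}{11479} \approx -2.1497$)
$B{\left(Z \right)} = Z^{2}$
$\frac{B{\left(87 \right)}}{E{\left(-29 \right)}} + \frac{1}{\left(-26301 + 43376\right) q} = \frac{87^{2}}{-40 - 29} + \frac{1}{\left(-26301 + 43376\right) \left(- \frac{24677}{11479}\right)} = \frac{7569}{-69} + \frac{1}{17075} \left(- \frac{11479}{24677}\right) = 7569 \left(- \frac{1}{69}\right) + \frac{1}{17075} \left(- \frac{11479}{24677}\right) = - \frac{2523}{23} - \frac{11479}{421359775} = - \frac{1063090976342}{9691274825}$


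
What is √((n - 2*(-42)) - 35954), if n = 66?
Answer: 2*I*√8951 ≈ 189.22*I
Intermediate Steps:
√((n - 2*(-42)) - 35954) = √((66 - 2*(-42)) - 35954) = √((66 + 84) - 35954) = √(150 - 35954) = √(-35804) = 2*I*√8951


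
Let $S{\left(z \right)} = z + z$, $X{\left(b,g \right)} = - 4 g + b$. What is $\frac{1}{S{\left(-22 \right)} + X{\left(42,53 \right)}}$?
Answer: $- \frac{1}{214} \approx -0.0046729$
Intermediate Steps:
$X{\left(b,g \right)} = b - 4 g$
$S{\left(z \right)} = 2 z$
$\frac{1}{S{\left(-22 \right)} + X{\left(42,53 \right)}} = \frac{1}{2 \left(-22\right) + \left(42 - 212\right)} = \frac{1}{-44 + \left(42 - 212\right)} = \frac{1}{-44 - 170} = \frac{1}{-214} = - \frac{1}{214}$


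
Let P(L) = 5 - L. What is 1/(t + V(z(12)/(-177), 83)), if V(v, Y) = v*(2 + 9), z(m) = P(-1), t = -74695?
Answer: -59/4407027 ≈ -1.3388e-5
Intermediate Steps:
z(m) = 6 (z(m) = 5 - 1*(-1) = 5 + 1 = 6)
V(v, Y) = 11*v (V(v, Y) = v*11 = 11*v)
1/(t + V(z(12)/(-177), 83)) = 1/(-74695 + 11*(6/(-177))) = 1/(-74695 + 11*(6*(-1/177))) = 1/(-74695 + 11*(-2/59)) = 1/(-74695 - 22/59) = 1/(-4407027/59) = -59/4407027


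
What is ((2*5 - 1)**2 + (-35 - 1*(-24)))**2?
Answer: 4900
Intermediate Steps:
((2*5 - 1)**2 + (-35 - 1*(-24)))**2 = ((10 - 1)**2 + (-35 + 24))**2 = (9**2 - 11)**2 = (81 - 11)**2 = 70**2 = 4900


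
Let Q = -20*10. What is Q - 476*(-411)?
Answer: 195436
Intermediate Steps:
Q = -200
Q - 476*(-411) = -200 - 476*(-411) = -200 + 195636 = 195436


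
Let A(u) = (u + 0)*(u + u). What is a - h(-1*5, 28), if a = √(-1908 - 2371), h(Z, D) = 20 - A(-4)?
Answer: 12 + I*√4279 ≈ 12.0 + 65.414*I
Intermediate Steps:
A(u) = 2*u² (A(u) = u*(2*u) = 2*u²)
h(Z, D) = -12 (h(Z, D) = 20 - 2*(-4)² = 20 - 2*16 = 20 - 1*32 = 20 - 32 = -12)
a = I*√4279 (a = √(-4279) = I*√4279 ≈ 65.414*I)
a - h(-1*5, 28) = I*√4279 - 1*(-12) = I*√4279 + 12 = 12 + I*√4279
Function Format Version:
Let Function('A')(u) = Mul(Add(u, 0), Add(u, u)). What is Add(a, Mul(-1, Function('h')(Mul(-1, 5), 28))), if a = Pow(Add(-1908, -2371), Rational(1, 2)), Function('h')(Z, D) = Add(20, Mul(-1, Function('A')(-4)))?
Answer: Add(12, Mul(I, Pow(4279, Rational(1, 2)))) ≈ Add(12.000, Mul(65.414, I))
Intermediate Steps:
Function('A')(u) = Mul(2, Pow(u, 2)) (Function('A')(u) = Mul(u, Mul(2, u)) = Mul(2, Pow(u, 2)))
Function('h')(Z, D) = -12 (Function('h')(Z, D) = Add(20, Mul(-1, Mul(2, Pow(-4, 2)))) = Add(20, Mul(-1, Mul(2, 16))) = Add(20, Mul(-1, 32)) = Add(20, -32) = -12)
a = Mul(I, Pow(4279, Rational(1, 2))) (a = Pow(-4279, Rational(1, 2)) = Mul(I, Pow(4279, Rational(1, 2))) ≈ Mul(65.414, I))
Add(a, Mul(-1, Function('h')(Mul(-1, 5), 28))) = Add(Mul(I, Pow(4279, Rational(1, 2))), Mul(-1, -12)) = Add(Mul(I, Pow(4279, Rational(1, 2))), 12) = Add(12, Mul(I, Pow(4279, Rational(1, 2))))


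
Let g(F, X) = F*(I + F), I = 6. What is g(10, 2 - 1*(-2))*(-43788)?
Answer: -7006080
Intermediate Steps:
g(F, X) = F*(6 + F)
g(10, 2 - 1*(-2))*(-43788) = (10*(6 + 10))*(-43788) = (10*16)*(-43788) = 160*(-43788) = -7006080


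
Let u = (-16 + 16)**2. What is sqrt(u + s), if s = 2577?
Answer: sqrt(2577) ≈ 50.764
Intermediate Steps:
u = 0 (u = 0**2 = 0)
sqrt(u + s) = sqrt(0 + 2577) = sqrt(2577)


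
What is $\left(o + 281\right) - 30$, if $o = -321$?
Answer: $-70$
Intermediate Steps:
$\left(o + 281\right) - 30 = \left(-321 + 281\right) - 30 = -40 - 30 = -70$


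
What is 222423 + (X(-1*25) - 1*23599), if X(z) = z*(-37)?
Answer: 199749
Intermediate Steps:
X(z) = -37*z
222423 + (X(-1*25) - 1*23599) = 222423 + (-(-37)*25 - 1*23599) = 222423 + (-37*(-25) - 23599) = 222423 + (925 - 23599) = 222423 - 22674 = 199749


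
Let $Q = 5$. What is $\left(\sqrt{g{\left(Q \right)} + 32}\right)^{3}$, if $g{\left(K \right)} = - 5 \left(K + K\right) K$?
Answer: $- 218 i \sqrt{218} \approx - 3218.7 i$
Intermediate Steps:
$g{\left(K \right)} = - 10 K^{2}$ ($g{\left(K \right)} = - 5 \cdot 2 K K = - 10 K K = - 10 K^{2}$)
$\left(\sqrt{g{\left(Q \right)} + 32}\right)^{3} = \left(\sqrt{- 10 \cdot 5^{2} + 32}\right)^{3} = \left(\sqrt{\left(-10\right) 25 + 32}\right)^{3} = \left(\sqrt{-250 + 32}\right)^{3} = \left(\sqrt{-218}\right)^{3} = \left(i \sqrt{218}\right)^{3} = - 218 i \sqrt{218}$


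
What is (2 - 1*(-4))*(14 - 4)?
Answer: 60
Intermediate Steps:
(2 - 1*(-4))*(14 - 4) = (2 + 4)*10 = 6*10 = 60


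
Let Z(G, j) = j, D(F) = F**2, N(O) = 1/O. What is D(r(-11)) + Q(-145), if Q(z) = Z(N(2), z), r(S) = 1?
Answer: -144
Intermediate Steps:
N(O) = 1/O
Q(z) = z
D(r(-11)) + Q(-145) = 1**2 - 145 = 1 - 145 = -144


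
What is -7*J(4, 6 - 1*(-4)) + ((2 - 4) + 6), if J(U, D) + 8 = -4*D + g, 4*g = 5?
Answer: 1325/4 ≈ 331.25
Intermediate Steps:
g = 5/4 (g = (¼)*5 = 5/4 ≈ 1.2500)
J(U, D) = -27/4 - 4*D (J(U, D) = -8 + (-4*D + 5/4) = -8 + (5/4 - 4*D) = -27/4 - 4*D)
-7*J(4, 6 - 1*(-4)) + ((2 - 4) + 6) = -7*(-27/4 - 4*(6 - 1*(-4))) + ((2 - 4) + 6) = -7*(-27/4 - 4*(6 + 4)) + (-2 + 6) = -7*(-27/4 - 4*10) + 4 = -7*(-27/4 - 40) + 4 = -7*(-187/4) + 4 = 1309/4 + 4 = 1325/4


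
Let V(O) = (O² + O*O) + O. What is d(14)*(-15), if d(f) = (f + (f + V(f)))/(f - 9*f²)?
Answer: 93/25 ≈ 3.7200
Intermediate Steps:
V(O) = O + 2*O² (V(O) = (O² + O²) + O = 2*O² + O = O + 2*O²)
d(f) = (2*f + f*(1 + 2*f))/(f - 9*f²) (d(f) = (f + (f + f*(1 + 2*f)))/(f - 9*f²) = (2*f + f*(1 + 2*f))/(f - 9*f²))
d(14)*(-15) = ((-3 - 2*14)/(-1 + 9*14))*(-15) = ((-3 - 28)/(-1 + 126))*(-15) = (-31/125)*(-15) = ((1/125)*(-31))*(-15) = -31/125*(-15) = 93/25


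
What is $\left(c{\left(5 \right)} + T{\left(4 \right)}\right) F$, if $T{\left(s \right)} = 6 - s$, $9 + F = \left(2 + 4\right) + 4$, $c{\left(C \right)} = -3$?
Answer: $-1$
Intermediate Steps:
$F = 1$ ($F = -9 + \left(\left(2 + 4\right) + 4\right) = -9 + \left(6 + 4\right) = -9 + 10 = 1$)
$\left(c{\left(5 \right)} + T{\left(4 \right)}\right) F = \left(-3 + \left(6 - 4\right)\right) 1 = \left(-3 + 2\right) 1 = \left(-1\right) 1 = -1$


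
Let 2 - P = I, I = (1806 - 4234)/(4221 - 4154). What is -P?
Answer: -2562/67 ≈ -38.239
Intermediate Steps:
I = -2428/67 ≈ -36.239
P = 2562/67 (P = 2 - 1*(-2428/67) = 2 + 2428/67 = 2562/67 ≈ 38.239)
-P = -1*2562/67 = -2562/67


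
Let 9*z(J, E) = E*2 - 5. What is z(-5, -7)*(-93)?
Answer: 589/3 ≈ 196.33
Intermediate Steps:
z(J, E) = -5/9 + 2*E/9 (z(J, E) = (E*2 - 5)/9 = (2*E - 5)/9 = (-5 + 2*E)/9 = -5/9 + 2*E/9)
z(-5, -7)*(-93) = (-5/9 + (2/9)*(-7))*(-93) = (-5/9 - 14/9)*(-93) = -19/9*(-93) = 589/3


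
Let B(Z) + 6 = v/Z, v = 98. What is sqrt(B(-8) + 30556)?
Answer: sqrt(122151)/2 ≈ 174.75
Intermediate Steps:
B(Z) = -6 + 98/Z
sqrt(B(-8) + 30556) = sqrt((-6 + 98/(-8)) + 30556) = sqrt((-6 + 98*(-1/8)) + 30556) = sqrt((-6 - 49/4) + 30556) = sqrt(-73/4 + 30556) = sqrt(122151/4) = sqrt(122151)/2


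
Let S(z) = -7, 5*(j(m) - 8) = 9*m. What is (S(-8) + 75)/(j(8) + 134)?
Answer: 10/23 ≈ 0.43478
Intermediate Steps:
j(m) = 8 + 9*m/5 (j(m) = 8 + (9*m)/5 = 8 + 9*m/5)
(S(-8) + 75)/(j(8) + 134) = (-7 + 75)/((8 + (9/5)*8) + 134) = 68/((8 + 72/5) + 134) = 68/(112/5 + 134) = 68/(782/5) = 68*(5/782) = 10/23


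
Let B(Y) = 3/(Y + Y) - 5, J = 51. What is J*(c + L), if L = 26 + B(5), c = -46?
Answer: -12597/10 ≈ -1259.7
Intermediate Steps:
B(Y) = -5 + 3/(2*Y) (B(Y) = 3/((2*Y)) - 5 = 3*(1/(2*Y)) - 5 = 3/(2*Y) - 5 = -5 + 3/(2*Y))
L = 213/10 (L = 26 + (-5 + (3/2)/5) = 26 + (-5 + (3/2)*(⅕)) = 26 + (-5 + 3/10) = 26 - 47/10 = 213/10 ≈ 21.300)
J*(c + L) = 51*(-46 + 213/10) = 51*(-247/10) = -12597/10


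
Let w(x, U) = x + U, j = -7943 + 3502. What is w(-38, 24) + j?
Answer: -4455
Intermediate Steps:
j = -4441
w(x, U) = U + x
w(-38, 24) + j = (24 - 38) - 4441 = -14 - 4441 = -4455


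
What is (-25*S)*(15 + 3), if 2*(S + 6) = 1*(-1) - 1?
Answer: 3150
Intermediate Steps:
S = -7 (S = -6 + (1*(-1) - 1)/2 = -6 + (-1 - 1)/2 = -6 + (½)*(-2) = -6 - 1 = -7)
(-25*S)*(15 + 3) = (-25*(-7))*(15 + 3) = 175*18 = 3150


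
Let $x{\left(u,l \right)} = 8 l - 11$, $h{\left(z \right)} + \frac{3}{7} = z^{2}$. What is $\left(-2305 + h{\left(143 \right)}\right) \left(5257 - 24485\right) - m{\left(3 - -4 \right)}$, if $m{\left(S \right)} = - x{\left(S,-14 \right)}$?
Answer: $- \frac{2442053001}{7} \approx -3.4886 \cdot 10^{8}$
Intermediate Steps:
$h{\left(z \right)} = - \frac{3}{7} + z^{2}$
$x{\left(u,l \right)} = -11 + 8 l$
$m{\left(S \right)} = 123$ ($m{\left(S \right)} = - (-11 + 8 \left(-14\right)) = - (-11 - 112) = \left(-1\right) \left(-123\right) = 123$)
$\left(-2305 + h{\left(143 \right)}\right) \left(5257 - 24485\right) - m{\left(3 - -4 \right)} = \left(-2305 - \left(\frac{3}{7} - 143^{2}\right)\right) \left(5257 - 24485\right) - 123 = \left(-2305 + \left(- \frac{3}{7} + 20449\right)\right) \left(-19228\right) - 123 = \left(-2305 + \frac{143140}{7}\right) \left(-19228\right) - 123 = \frac{127005}{7} \left(-19228\right) - 123 = - \frac{2442052140}{7} - 123 = - \frac{2442053001}{7}$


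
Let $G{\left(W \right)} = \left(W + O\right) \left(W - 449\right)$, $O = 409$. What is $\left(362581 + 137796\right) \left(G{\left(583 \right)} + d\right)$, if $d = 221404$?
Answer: $177299583164$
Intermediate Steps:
$G{\left(W \right)} = \left(-449 + W\right) \left(409 + W\right)$ ($G{\left(W \right)} = \left(W + 409\right) \left(W - 449\right) = \left(409 + W\right) \left(-449 + W\right) = \left(-449 + W\right) \left(409 + W\right)$)
$\left(362581 + 137796\right) \left(G{\left(583 \right)} + d\right) = \left(362581 + 137796\right) \left(\left(-183641 + 583^{2} - 23320\right) + 221404\right) = 500377 \left(\left(-183641 + 339889 - 23320\right) + 221404\right) = 500377 \left(132928 + 221404\right) = 500377 \cdot 354332 = 177299583164$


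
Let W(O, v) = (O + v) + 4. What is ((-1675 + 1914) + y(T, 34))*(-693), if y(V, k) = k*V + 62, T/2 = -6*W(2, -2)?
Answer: 922383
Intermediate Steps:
W(O, v) = 4 + O + v
T = -48 (T = 2*(-6*(4 + 2 - 2)) = 2*(-6*4) = 2*(-24) = -48)
y(V, k) = 62 + V*k (y(V, k) = V*k + 62 = 62 + V*k)
((-1675 + 1914) + y(T, 34))*(-693) = ((-1675 + 1914) + (62 - 48*34))*(-693) = (239 + (62 - 1632))*(-693) = (239 - 1570)*(-693) = -1331*(-693) = 922383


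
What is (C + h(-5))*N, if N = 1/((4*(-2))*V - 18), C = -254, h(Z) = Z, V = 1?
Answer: 259/26 ≈ 9.9615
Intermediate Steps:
N = -1/26 (N = 1/((4*(-2))*1 - 18) = 1/(-8*1 - 18) = 1/(-8 - 18) = 1/(-26) = -1/26 ≈ -0.038462)
(C + h(-5))*N = (-254 - 5)*(-1/26) = -259*(-1/26) = 259/26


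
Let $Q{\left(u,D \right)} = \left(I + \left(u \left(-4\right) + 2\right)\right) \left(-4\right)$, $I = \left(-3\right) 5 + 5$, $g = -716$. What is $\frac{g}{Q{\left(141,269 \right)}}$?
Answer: $- \frac{179}{572} \approx -0.31294$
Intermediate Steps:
$I = -10$ ($I = -15 + 5 = -10$)
$Q{\left(u,D \right)} = 32 + 16 u$ ($Q{\left(u,D \right)} = \left(-10 + \left(u \left(-4\right) + 2\right)\right) \left(-4\right) = \left(-10 - \left(-2 + 4 u\right)\right) \left(-4\right) = \left(-8 - 4 u\right) \left(-4\right) = 32 + 16 u$)
$\frac{g}{Q{\left(141,269 \right)}} = - \frac{716}{32 + 16 \cdot 141} = - \frac{716}{32 + 2256} = - \frac{716}{2288} = \left(-716\right) \frac{1}{2288} = - \frac{179}{572}$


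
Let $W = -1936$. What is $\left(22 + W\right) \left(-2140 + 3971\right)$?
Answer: $-3504534$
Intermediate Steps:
$\left(22 + W\right) \left(-2140 + 3971\right) = \left(22 - 1936\right) \left(-2140 + 3971\right) = \left(-1914\right) 1831 = -3504534$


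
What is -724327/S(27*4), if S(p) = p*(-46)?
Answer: 724327/4968 ≈ 145.80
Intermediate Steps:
S(p) = -46*p
-724327/S(27*4) = -724327/((-1242*4)) = -724327/((-46*108)) = -724327/(-4968) = -724327*(-1/4968) = 724327/4968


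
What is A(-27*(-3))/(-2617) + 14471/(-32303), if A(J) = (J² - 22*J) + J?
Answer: -194863187/84536951 ≈ -2.3051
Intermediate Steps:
A(J) = J² - 21*J
A(-27*(-3))/(-2617) + 14471/(-32303) = ((-27*(-3))*(-21 - 27*(-3)))/(-2617) + 14471/(-32303) = (81*(-21 + 81))*(-1/2617) + 14471*(-1/32303) = (81*60)*(-1/2617) - 14471/32303 = 4860*(-1/2617) - 14471/32303 = -4860/2617 - 14471/32303 = -194863187/84536951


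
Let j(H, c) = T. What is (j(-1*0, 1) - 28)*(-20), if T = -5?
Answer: 660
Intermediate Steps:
j(H, c) = -5
(j(-1*0, 1) - 28)*(-20) = (-5 - 28)*(-20) = -33*(-20) = 660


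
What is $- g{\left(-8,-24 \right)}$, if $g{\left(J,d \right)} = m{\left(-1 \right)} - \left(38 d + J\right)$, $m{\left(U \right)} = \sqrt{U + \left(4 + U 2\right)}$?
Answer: $-921$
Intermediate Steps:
$m{\left(U \right)} = \sqrt{4 + 3 U}$ ($m{\left(U \right)} = \sqrt{U + \left(4 + 2 U\right)} = \sqrt{4 + 3 U}$)
$g{\left(J,d \right)} = 1 - J - 38 d$ ($g{\left(J,d \right)} = \sqrt{4 + 3 \left(-1\right)} - \left(38 d + J\right) = \sqrt{4 - 3} - \left(J + 38 d\right) = \sqrt{1} - \left(J + 38 d\right) = 1 - \left(J + 38 d\right) = 1 - J - 38 d$)
$- g{\left(-8,-24 \right)} = - (1 - -8 - -912) = - (1 + 8 + 912) = \left(-1\right) 921 = -921$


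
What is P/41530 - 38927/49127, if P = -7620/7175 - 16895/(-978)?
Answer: -2267720874866969/2863340071983300 ≈ -0.79198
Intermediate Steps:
P = 22753853/1403430 (P = -7620*1/7175 - 16895*(-1/978) = -1524/1435 + 16895/978 = 22753853/1403430 ≈ 16.213)
P/41530 - 38927/49127 = (22753853/1403430)/41530 - 38927/49127 = (22753853/1403430)*(1/41530) - 38927*1/49127 = 22753853/58284447900 - 38927/49127 = -2267720874866969/2863340071983300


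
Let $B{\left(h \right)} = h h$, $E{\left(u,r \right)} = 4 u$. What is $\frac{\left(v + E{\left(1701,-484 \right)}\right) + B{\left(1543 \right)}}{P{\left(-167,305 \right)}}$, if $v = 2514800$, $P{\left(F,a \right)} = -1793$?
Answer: $- \frac{4902453}{1793} \approx -2734.2$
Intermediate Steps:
$B{\left(h \right)} = h^{2}$
$\frac{\left(v + E{\left(1701,-484 \right)}\right) + B{\left(1543 \right)}}{P{\left(-167,305 \right)}} = \frac{\left(2514800 + 4 \cdot 1701\right) + 1543^{2}}{-1793} = \left(\left(2514800 + 6804\right) + 2380849\right) \left(- \frac{1}{1793}\right) = \left(2521604 + 2380849\right) \left(- \frac{1}{1793}\right) = 4902453 \left(- \frac{1}{1793}\right) = - \frac{4902453}{1793}$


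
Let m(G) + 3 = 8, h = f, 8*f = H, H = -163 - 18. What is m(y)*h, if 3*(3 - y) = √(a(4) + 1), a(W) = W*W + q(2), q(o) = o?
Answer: -905/8 ≈ -113.13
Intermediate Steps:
H = -181
a(W) = 2 + W² (a(W) = W*W + 2 = W² + 2 = 2 + W²)
f = -181/8 (f = (⅛)*(-181) = -181/8 ≈ -22.625)
y = 3 - √19/3 (y = 3 - √((2 + 4²) + 1)/3 = 3 - √((2 + 16) + 1)/3 = 3 - √(18 + 1)/3 = 3 - √19/3 ≈ 1.5470)
h = -181/8 ≈ -22.625
m(G) = 5 (m(G) = -3 + 8 = 5)
m(y)*h = 5*(-181/8) = -905/8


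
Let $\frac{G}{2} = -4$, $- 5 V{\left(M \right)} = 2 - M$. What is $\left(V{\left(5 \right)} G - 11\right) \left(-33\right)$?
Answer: $\frac{2607}{5} \approx 521.4$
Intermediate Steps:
$V{\left(M \right)} = - \frac{2}{5} + \frac{M}{5}$ ($V{\left(M \right)} = - \frac{2 - M}{5} = - \frac{2}{5} + \frac{M}{5}$)
$G = -8$ ($G = 2 \left(-4\right) = -8$)
$\left(V{\left(5 \right)} G - 11\right) \left(-33\right) = \left(\left(- \frac{2}{5} + \frac{1}{5} \cdot 5\right) \left(-8\right) - 11\right) \left(-33\right) = \left(\left(- \frac{2}{5} + 1\right) \left(-8\right) - 11\right) \left(-33\right) = \left(\frac{3}{5} \left(-8\right) - 11\right) \left(-33\right) = \left(- \frac{24}{5} - 11\right) \left(-33\right) = \left(- \frac{79}{5}\right) \left(-33\right) = \frac{2607}{5}$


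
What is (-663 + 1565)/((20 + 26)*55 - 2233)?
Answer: 82/27 ≈ 3.0370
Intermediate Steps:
(-663 + 1565)/((20 + 26)*55 - 2233) = 902/(46*55 - 2233) = 902/(2530 - 2233) = 902/297 = 902*(1/297) = 82/27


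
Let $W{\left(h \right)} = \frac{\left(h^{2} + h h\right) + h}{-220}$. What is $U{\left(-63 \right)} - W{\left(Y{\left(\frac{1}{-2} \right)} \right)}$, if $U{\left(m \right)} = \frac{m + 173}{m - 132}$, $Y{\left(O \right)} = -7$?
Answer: $- \frac{1291}{8580} \approx -0.15047$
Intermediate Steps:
$W{\left(h \right)} = - \frac{h^{2}}{110} - \frac{h}{220}$ ($W{\left(h \right)} = \left(\left(h^{2} + h^{2}\right) + h\right) \left(- \frac{1}{220}\right) = \left(2 h^{2} + h\right) \left(- \frac{1}{220}\right) = \left(h + 2 h^{2}\right) \left(- \frac{1}{220}\right) = - \frac{h^{2}}{110} - \frac{h}{220}$)
$U{\left(m \right)} = \frac{173 + m}{-132 + m}$
$U{\left(-63 \right)} - W{\left(Y{\left(\frac{1}{-2} \right)} \right)} = \frac{173 - 63}{-132 - 63} - \left(- \frac{1}{220}\right) \left(-7\right) \left(1 + 2 \left(-7\right)\right) = \frac{1}{-195} \cdot 110 - \left(- \frac{1}{220}\right) \left(-7\right) \left(1 - 14\right) = \left(- \frac{1}{195}\right) 110 - \left(- \frac{1}{220}\right) \left(-7\right) \left(-13\right) = - \frac{22}{39} - - \frac{91}{220} = - \frac{22}{39} + \frac{91}{220} = - \frac{1291}{8580}$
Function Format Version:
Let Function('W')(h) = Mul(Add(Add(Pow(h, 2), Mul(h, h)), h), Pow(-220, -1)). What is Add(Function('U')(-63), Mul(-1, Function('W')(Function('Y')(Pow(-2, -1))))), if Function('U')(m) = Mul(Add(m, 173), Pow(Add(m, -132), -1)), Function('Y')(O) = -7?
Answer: Rational(-1291, 8580) ≈ -0.15047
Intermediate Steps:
Function('W')(h) = Add(Mul(Rational(-1, 110), Pow(h, 2)), Mul(Rational(-1, 220), h)) (Function('W')(h) = Mul(Add(Add(Pow(h, 2), Pow(h, 2)), h), Rational(-1, 220)) = Mul(Add(Mul(2, Pow(h, 2)), h), Rational(-1, 220)) = Mul(Add(h, Mul(2, Pow(h, 2))), Rational(-1, 220)) = Add(Mul(Rational(-1, 110), Pow(h, 2)), Mul(Rational(-1, 220), h)))
Function('U')(m) = Mul(Pow(Add(-132, m), -1), Add(173, m)) (Function('U')(m) = Mul(Add(173, m), Pow(Add(-132, m), -1)) = Mul(Pow(Add(-132, m), -1), Add(173, m)))
Add(Function('U')(-63), Mul(-1, Function('W')(Function('Y')(Pow(-2, -1))))) = Add(Mul(Pow(Add(-132, -63), -1), Add(173, -63)), Mul(-1, Mul(Rational(-1, 220), -7, Add(1, Mul(2, -7))))) = Add(Mul(Pow(-195, -1), 110), Mul(-1, Mul(Rational(-1, 220), -7, Add(1, -14)))) = Add(Mul(Rational(-1, 195), 110), Mul(-1, Mul(Rational(-1, 220), -7, -13))) = Add(Rational(-22, 39), Mul(-1, Rational(-91, 220))) = Add(Rational(-22, 39), Rational(91, 220)) = Rational(-1291, 8580)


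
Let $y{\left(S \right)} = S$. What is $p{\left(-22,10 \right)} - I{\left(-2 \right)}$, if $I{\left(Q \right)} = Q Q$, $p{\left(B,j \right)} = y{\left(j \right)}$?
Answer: $6$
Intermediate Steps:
$p{\left(B,j \right)} = j$
$I{\left(Q \right)} = Q^{2}$
$p{\left(-22,10 \right)} - I{\left(-2 \right)} = 10 - \left(-2\right)^{2} = 10 - 4 = 6$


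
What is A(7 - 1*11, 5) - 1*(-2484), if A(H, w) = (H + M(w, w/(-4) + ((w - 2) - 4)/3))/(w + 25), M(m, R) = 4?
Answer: 2484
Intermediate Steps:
A(H, w) = (4 + H)/(25 + w) (A(H, w) = (H + 4)/(w + 25) = (4 + H)/(25 + w))
A(7 - 1*11, 5) - 1*(-2484) = (4 + (7 - 1*11))/(25 + 5) - 1*(-2484) = (4 + (7 - 11))/30 + 2484 = (4 - 4)/30 + 2484 = (1/30)*0 + 2484 = 0 + 2484 = 2484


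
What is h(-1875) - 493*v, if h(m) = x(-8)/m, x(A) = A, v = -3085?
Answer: 2851696883/1875 ≈ 1.5209e+6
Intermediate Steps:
h(m) = -8/m
h(-1875) - 493*v = -8/(-1875) - 493*(-3085) = -8*(-1/1875) - 1*(-1520905) = 8/1875 + 1520905 = 2851696883/1875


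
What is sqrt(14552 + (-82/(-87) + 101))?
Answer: sqrt(110915691)/87 ≈ 121.05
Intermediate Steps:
sqrt(14552 + (-82/(-87) + 101)) = sqrt(14552 + (-82*(-1/87) + 101)) = sqrt(14552 + (82/87 + 101)) = sqrt(14552 + 8869/87) = sqrt(1274893/87) = sqrt(110915691)/87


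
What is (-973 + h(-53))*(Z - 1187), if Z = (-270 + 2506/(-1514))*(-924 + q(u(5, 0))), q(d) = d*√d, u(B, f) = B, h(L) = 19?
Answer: -180416256642/757 + 980917110*√5/757 ≈ -2.3543e+8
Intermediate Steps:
q(d) = d^(3/2)
Z = 190014132/757 - 1028215*√5/757 (Z = (-270 + 2506/(-1514))*(-924 + 5^(3/2)) = (-270 + 2506*(-1/1514))*(-924 + 5*√5) = (-270 - 1253/757)*(-924 + 5*√5) = -205643*(-924 + 5*√5)/757 = 190014132/757 - 1028215*√5/757 ≈ 2.4797e+5)
(-973 + h(-53))*(Z - 1187) = (-973 + 19)*((190014132/757 - 1028215*√5/757) - 1187) = -954*(189115573/757 - 1028215*√5/757) = -180416256642/757 + 980917110*√5/757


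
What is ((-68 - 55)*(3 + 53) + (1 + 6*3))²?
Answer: 47183161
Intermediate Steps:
((-68 - 55)*(3 + 53) + (1 + 6*3))² = (-123*56 + (1 + 18))² = (-6888 + 19)² = (-6869)² = 47183161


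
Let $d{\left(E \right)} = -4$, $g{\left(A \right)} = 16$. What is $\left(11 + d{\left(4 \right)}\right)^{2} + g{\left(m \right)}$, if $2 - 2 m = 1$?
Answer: $65$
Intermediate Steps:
$m = \frac{1}{2}$ ($m = 1 - \frac{1}{2} = \frac{1}{2} \approx 0.5$)
$\left(11 + d{\left(4 \right)}\right)^{2} + g{\left(m \right)} = \left(11 - 4\right)^{2} + 16 = 7^{2} + 16 = 49 + 16 = 65$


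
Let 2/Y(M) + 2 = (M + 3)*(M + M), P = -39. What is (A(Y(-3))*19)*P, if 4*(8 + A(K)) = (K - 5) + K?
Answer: 28899/4 ≈ 7224.8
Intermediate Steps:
Y(M) = 2/(-2 + 2*M*(3 + M)) (Y(M) = 2/(-2 + (M + 3)*(M + M)) = 2/(-2 + (3 + M)*(2*M)) = 2/(-2 + 2*M*(3 + M)))
A(K) = -37/4 + K/2 (A(K) = -8 + ((K - 5) + K)/4 = -8 + ((-5 + K) + K)/4 = -8 + (-5 + 2*K)/4 = -8 + (-5/4 + K/2) = -37/4 + K/2)
(A(Y(-3))*19)*P = ((-37/4 + 1/(2*(-1 + (-3)² + 3*(-3))))*19)*(-39) = ((-37/4 + 1/(2*(-1 + 9 - 9)))*19)*(-39) = ((-37/4 + (½)/(-1))*19)*(-39) = ((-37/4 + (½)*(-1))*19)*(-39) = ((-37/4 - ½)*19)*(-39) = -39/4*19*(-39) = -741/4*(-39) = 28899/4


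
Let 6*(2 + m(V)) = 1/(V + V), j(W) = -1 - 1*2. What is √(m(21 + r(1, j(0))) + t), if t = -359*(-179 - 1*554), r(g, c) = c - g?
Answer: √2737760631/102 ≈ 512.98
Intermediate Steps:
j(W) = -3 (j(W) = -1 - 2 = -3)
m(V) = -2 + 1/(12*V) (m(V) = -2 + 1/(6*(V + V)) = -2 + 1/(6*((2*V))) = -2 + (1/(2*V))/6 = -2 + 1/(12*V))
t = 263147 (t = -359*(-179 - 554) = -359*(-733) = 263147)
√(m(21 + r(1, j(0))) + t) = √((-2 + 1/(12*(21 + (-3 - 1*1)))) + 263147) = √((-2 + 1/(12*(21 + (-3 - 1)))) + 263147) = √((-2 + 1/(12*(21 - 4))) + 263147) = √((-2 + (1/12)/17) + 263147) = √((-2 + (1/12)*(1/17)) + 263147) = √((-2 + 1/204) + 263147) = √(-407/204 + 263147) = √(53681581/204) = √2737760631/102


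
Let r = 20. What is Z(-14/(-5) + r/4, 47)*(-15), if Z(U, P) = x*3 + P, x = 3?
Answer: -840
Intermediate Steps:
Z(U, P) = 9 + P (Z(U, P) = 3*3 + P = 9 + P)
Z(-14/(-5) + r/4, 47)*(-15) = (9 + 47)*(-15) = 56*(-15) = -840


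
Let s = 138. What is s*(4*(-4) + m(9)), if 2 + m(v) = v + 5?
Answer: -552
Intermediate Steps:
m(v) = 3 + v (m(v) = -2 + (v + 5) = -2 + (5 + v) = 3 + v)
s*(4*(-4) + m(9)) = 138*(4*(-4) + (3 + 9)) = 138*(-16 + 12) = 138*(-4) = -552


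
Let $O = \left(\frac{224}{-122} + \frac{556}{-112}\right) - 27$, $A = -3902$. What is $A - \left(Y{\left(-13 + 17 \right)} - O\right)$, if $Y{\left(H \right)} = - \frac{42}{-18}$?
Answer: $- \frac{20178997}{5124} \approx -3938.1$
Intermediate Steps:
$Y{\left(H \right)} = \frac{7}{3}$ ($Y{\left(H \right)} = \left(-42\right) \left(- \frac{1}{18}\right) = \frac{7}{3}$)
$O = - \frac{57731}{1708}$ ($O = \left(224 \left(- \frac{1}{122}\right) + 556 \left(- \frac{1}{112}\right)\right) - 27 = \left(- \frac{112}{61} - \frac{139}{28}\right) - 27 = - \frac{11615}{1708} - 27 = - \frac{57731}{1708} \approx -33.8$)
$A - \left(Y{\left(-13 + 17 \right)} - O\right) = -3902 - \left(\frac{7}{3} - - \frac{57731}{1708}\right) = -3902 - \left(\frac{7}{3} + \frac{57731}{1708}\right) = -3902 - \frac{185149}{5124} = - \frac{20178997}{5124}$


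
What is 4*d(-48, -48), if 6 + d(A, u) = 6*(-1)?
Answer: -48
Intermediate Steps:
d(A, u) = -12 (d(A, u) = -6 + 6*(-1) = -6 - 6 = -12)
4*d(-48, -48) = 4*(-12) = -48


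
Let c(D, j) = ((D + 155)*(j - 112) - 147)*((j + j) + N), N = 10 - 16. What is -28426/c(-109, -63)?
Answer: -14213/541002 ≈ -0.026272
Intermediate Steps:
N = -6
c(D, j) = (-147 + (-112 + j)*(155 + D))*(-6 + 2*j) (c(D, j) = ((D + 155)*(j - 112) - 147)*((j + j) - 6) = ((155 + D)*(-112 + j) - 147)*(2*j - 6) = ((-112 + j)*(155 + D) - 147)*(-6 + 2*j) = (-147 + (-112 + j)*(155 + D))*(-6 + 2*j))
-28426/c(-109, -63) = -28426/(105042 - 35944*(-63) + 310*(-63)**2 + 672*(-109) - 230*(-109)*(-63) + 2*(-109)*(-63)**2) = -28426/(105042 + 2264472 + 310*3969 - 73248 - 1579410 + 2*(-109)*3969) = -28426/(105042 + 2264472 + 1230390 - 73248 - 1579410 - 865242) = -28426/1082004 = -28426*1/1082004 = -14213/541002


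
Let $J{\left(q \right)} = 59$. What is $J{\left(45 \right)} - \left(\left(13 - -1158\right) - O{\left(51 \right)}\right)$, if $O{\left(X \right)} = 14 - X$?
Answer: $-1149$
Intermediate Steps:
$J{\left(45 \right)} - \left(\left(13 - -1158\right) - O{\left(51 \right)}\right) = 59 - \left(\left(13 - -1158\right) - \left(14 - 51\right)\right) = 59 - \left(\left(13 + 1158\right) - \left(14 - 51\right)\right) = 59 - \left(1171 - -37\right) = 59 - \left(1171 + 37\right) = 59 - 1208 = -1149$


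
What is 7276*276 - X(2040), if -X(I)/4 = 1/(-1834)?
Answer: 1841497390/917 ≈ 2.0082e+6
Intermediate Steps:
X(I) = 2/917 (X(I) = -4/(-1834) = -4*(-1/1834) = 2/917)
7276*276 - X(2040) = 7276*276 - 1*2/917 = 2008176 - 2/917 = 1841497390/917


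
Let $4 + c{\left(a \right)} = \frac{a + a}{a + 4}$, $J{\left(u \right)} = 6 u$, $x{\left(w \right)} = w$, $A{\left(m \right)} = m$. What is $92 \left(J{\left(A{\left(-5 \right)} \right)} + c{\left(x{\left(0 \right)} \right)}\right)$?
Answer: $-3128$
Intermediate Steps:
$c{\left(a \right)} = -4 + \frac{2 a}{4 + a}$ ($c{\left(a \right)} = -4 + \frac{a + a}{a + 4} = -4 + \frac{2 a}{4 + a}$)
$92 \left(J{\left(A{\left(-5 \right)} \right)} + c{\left(x{\left(0 \right)} \right)}\right) = 92 \left(6 \left(-5\right) + \frac{2 \left(-8 - 0\right)}{4 + 0}\right) = 92 \left(-30 + \frac{2 \left(-8 + 0\right)}{4}\right) = 92 \left(-30 + 2 \cdot \frac{1}{4} \left(-8\right)\right) = 92 \left(-30 - 4\right) = 92 \left(-34\right) = -3128$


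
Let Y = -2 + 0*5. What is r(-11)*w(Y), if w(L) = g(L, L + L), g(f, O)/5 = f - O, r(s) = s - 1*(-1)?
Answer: -100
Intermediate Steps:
r(s) = 1 + s (r(s) = s + 1 = 1 + s)
g(f, O) = -5*O + 5*f (g(f, O) = 5*(f - O) = -5*O + 5*f)
Y = -2 (Y = -2 + 0 = -2)
w(L) = -5*L (w(L) = -5*(L + L) + 5*L = -10*L + 5*L = -5*L)
r(-11)*w(Y) = (1 - 11)*(-5*(-2)) = -10*10 = -100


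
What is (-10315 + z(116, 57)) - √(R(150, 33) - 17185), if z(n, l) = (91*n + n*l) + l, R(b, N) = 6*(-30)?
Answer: 6910 - I*√17365 ≈ 6910.0 - 131.78*I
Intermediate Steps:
R(b, N) = -180
z(n, l) = l + 91*n + l*n (z(n, l) = (91*n + l*n) + l = l + 91*n + l*n)
(-10315 + z(116, 57)) - √(R(150, 33) - 17185) = (-10315 + (57 + 91*116 + 57*116)) - √(-180 - 17185) = (-10315 + (57 + 10556 + 6612)) - √(-17365) = (-10315 + 17225) - I*√17365 = 6910 - I*√17365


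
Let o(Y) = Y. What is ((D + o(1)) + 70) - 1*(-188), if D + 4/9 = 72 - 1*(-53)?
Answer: 3452/9 ≈ 383.56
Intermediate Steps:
D = 1121/9 (D = -4/9 + (72 - 1*(-53)) = -4/9 + (72 + 53) = -4/9 + 125 = 1121/9 ≈ 124.56)
((D + o(1)) + 70) - 1*(-188) = ((1121/9 + 1) + 70) - 1*(-188) = (1130/9 + 70) + 188 = 1760/9 + 188 = 3452/9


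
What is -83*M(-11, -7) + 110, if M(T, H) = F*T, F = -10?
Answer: -9020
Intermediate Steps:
M(T, H) = -10*T
-83*M(-11, -7) + 110 = -(-830)*(-11) + 110 = -83*110 + 110 = -9130 + 110 = -9020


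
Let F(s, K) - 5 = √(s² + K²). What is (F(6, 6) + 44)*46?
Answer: 2254 + 276*√2 ≈ 2644.3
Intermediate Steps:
F(s, K) = 5 + √(K² + s²) (F(s, K) = 5 + √(s² + K²) = 5 + √(K² + s²))
(F(6, 6) + 44)*46 = ((5 + √(6² + 6²)) + 44)*46 = ((5 + √(36 + 36)) + 44)*46 = ((5 + √72) + 44)*46 = ((5 + 6*√2) + 44)*46 = (49 + 6*√2)*46 = 2254 + 276*√2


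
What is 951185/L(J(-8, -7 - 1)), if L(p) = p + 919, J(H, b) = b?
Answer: 951185/911 ≈ 1044.1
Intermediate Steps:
L(p) = 919 + p
951185/L(J(-8, -7 - 1)) = 951185/(919 + (-7 - 1)) = 951185/(919 - 8) = 951185/911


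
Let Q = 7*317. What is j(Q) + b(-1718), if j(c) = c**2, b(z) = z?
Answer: 4922243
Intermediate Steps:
Q = 2219
j(Q) + b(-1718) = 2219**2 - 1718 = 4923961 - 1718 = 4922243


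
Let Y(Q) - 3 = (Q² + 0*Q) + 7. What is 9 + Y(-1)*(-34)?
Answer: -365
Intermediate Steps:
Y(Q) = 10 + Q² (Y(Q) = 3 + ((Q² + 0*Q) + 7) = 3 + ((Q² + 0) + 7) = 3 + (Q² + 7) = 3 + (7 + Q²) = 10 + Q²)
9 + Y(-1)*(-34) = 9 + (10 + (-1)²)*(-34) = 9 + (10 + 1)*(-34) = 9 + 11*(-34) = 9 - 374 = -365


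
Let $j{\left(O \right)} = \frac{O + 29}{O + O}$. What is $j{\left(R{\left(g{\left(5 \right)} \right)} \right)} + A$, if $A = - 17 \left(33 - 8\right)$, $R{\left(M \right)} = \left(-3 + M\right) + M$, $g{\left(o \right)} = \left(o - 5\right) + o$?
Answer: $- \frac{2957}{7} \approx -422.43$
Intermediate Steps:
$g{\left(o \right)} = -5 + 2 o$ ($g{\left(o \right)} = \left(-5 + o\right) + o = -5 + 2 o$)
$R{\left(M \right)} = -3 + 2 M$
$j{\left(O \right)} = \frac{29 + O}{2 O}$
$A = -425$ ($A = \left(-17\right) 25 = -425$)
$j{\left(R{\left(g{\left(5 \right)} \right)} \right)} + A = \frac{29 - \left(3 - 2 \left(-5 + 2 \cdot 5\right)\right)}{2 \left(-3 + 2 \left(-5 + 2 \cdot 5\right)\right)} - 425 = \frac{29 - \left(3 - 2 \left(-5 + 10\right)\right)}{2 \left(-3 + 2 \left(-5 + 10\right)\right)} - 425 = \frac{29 + \left(-3 + 2 \cdot 5\right)}{2 \left(-3 + 2 \cdot 5\right)} - 425 = \frac{29 + \left(-3 + 10\right)}{2 \left(-3 + 10\right)} - 425 = \frac{29 + 7}{2 \cdot 7} - 425 = \frac{1}{2} \cdot \frac{1}{7} \cdot 36 - 425 = \frac{18}{7} - 425 = - \frac{2957}{7}$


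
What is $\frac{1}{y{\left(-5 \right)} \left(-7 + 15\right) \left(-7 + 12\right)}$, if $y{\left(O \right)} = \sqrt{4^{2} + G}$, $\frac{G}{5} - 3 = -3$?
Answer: $\frac{1}{160} \approx 0.00625$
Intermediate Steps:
$G = 0$ ($G = 15 + 5 \left(-3\right) = 15 - 15 = 0$)
$y{\left(O \right)} = 4$ ($y{\left(O \right)} = \sqrt{4^{2} + 0} = \sqrt{16 + 0} = \sqrt{16} = 4$)
$\frac{1}{y{\left(-5 \right)} \left(-7 + 15\right) \left(-7 + 12\right)} = \frac{1}{4 \left(-7 + 15\right) \left(-7 + 12\right)} = \frac{1}{4 \cdot 8 \cdot 5} = \frac{1}{4 \cdot 40} = \frac{1}{160}$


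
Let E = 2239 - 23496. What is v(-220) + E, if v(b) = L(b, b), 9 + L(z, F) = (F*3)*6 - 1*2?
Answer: -25228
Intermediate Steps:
L(z, F) = -11 + 18*F (L(z, F) = -9 + ((F*3)*6 - 1*2) = -9 + ((3*F)*6 - 2) = -9 + (18*F - 2) = -9 + (-2 + 18*F) = -11 + 18*F)
v(b) = -11 + 18*b
E = -21257
v(-220) + E = (-11 + 18*(-220)) - 21257 = (-11 - 3960) - 21257 = -3971 - 21257 = -25228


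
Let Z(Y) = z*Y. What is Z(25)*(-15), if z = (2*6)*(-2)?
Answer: 9000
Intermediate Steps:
z = -24 (z = 12*(-2) = -24)
Z(Y) = -24*Y
Z(25)*(-15) = -24*25*(-15) = -600*(-15) = 9000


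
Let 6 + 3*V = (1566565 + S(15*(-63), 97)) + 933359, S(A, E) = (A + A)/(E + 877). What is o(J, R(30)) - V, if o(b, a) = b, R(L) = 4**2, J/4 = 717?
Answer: -404422991/487 ≈ -8.3044e+5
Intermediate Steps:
J = 2868 (J = 4*717 = 2868)
R(L) = 16
S(A, E) = 2*A/(877 + E) (S(A, E) = (2*A)/(877 + E) = 2*A/(877 + E))
V = 405819707/487 (V = -2 + ((1566565 + 2*(15*(-63))/(877 + 97)) + 933359)/3 = -2 + ((1566565 + 2*(-945)/974) + 933359)/3 = -2 + ((1566565 + 2*(-945)*(1/974)) + 933359)/3 = -2 + ((1566565 - 945/487) + 933359)/3 = -2 + (762916210/487 + 933359)/3 = -2 + (1/3)*(1217462043/487) = -2 + 405820681/487 = 405819707/487 ≈ 8.3331e+5)
o(J, R(30)) - V = 2868 - 1*405819707/487 = 2868 - 405819707/487 = -404422991/487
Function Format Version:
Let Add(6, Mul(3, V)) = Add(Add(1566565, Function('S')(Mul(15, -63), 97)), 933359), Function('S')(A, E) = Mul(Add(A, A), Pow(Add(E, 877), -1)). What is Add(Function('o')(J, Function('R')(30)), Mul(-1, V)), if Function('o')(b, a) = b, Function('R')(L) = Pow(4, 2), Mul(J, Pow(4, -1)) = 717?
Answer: Rational(-404422991, 487) ≈ -8.3044e+5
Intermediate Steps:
J = 2868 (J = Mul(4, 717) = 2868)
Function('R')(L) = 16
Function('S')(A, E) = Mul(2, A, Pow(Add(877, E), -1)) (Function('S')(A, E) = Mul(Mul(2, A), Pow(Add(877, E), -1)) = Mul(2, A, Pow(Add(877, E), -1)))
V = Rational(405819707, 487) (V = Add(-2, Mul(Rational(1, 3), Add(Add(1566565, Mul(2, Mul(15, -63), Pow(Add(877, 97), -1))), 933359))) = Add(-2, Mul(Rational(1, 3), Add(Add(1566565, Mul(2, -945, Pow(974, -1))), 933359))) = Add(-2, Mul(Rational(1, 3), Add(Add(1566565, Mul(2, -945, Rational(1, 974))), 933359))) = Add(-2, Mul(Rational(1, 3), Add(Add(1566565, Rational(-945, 487)), 933359))) = Add(-2, Mul(Rational(1, 3), Add(Rational(762916210, 487), 933359))) = Add(-2, Mul(Rational(1, 3), Rational(1217462043, 487))) = Add(-2, Rational(405820681, 487)) = Rational(405819707, 487) ≈ 8.3331e+5)
Add(Function('o')(J, Function('R')(30)), Mul(-1, V)) = Add(2868, Mul(-1, Rational(405819707, 487))) = Add(2868, Rational(-405819707, 487)) = Rational(-404422991, 487)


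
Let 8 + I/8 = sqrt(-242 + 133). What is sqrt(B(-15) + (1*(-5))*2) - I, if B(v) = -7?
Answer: 64 + I*sqrt(17) - 8*I*sqrt(109) ≈ 64.0 - 79.399*I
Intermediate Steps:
I = -64 + 8*I*sqrt(109) (I = -64 + 8*sqrt(-242 + 133) = -64 + 8*sqrt(-109) = -64 + 8*(I*sqrt(109)) = -64 + 8*I*sqrt(109) ≈ -64.0 + 83.522*I)
sqrt(B(-15) + (1*(-5))*2) - I = sqrt(-7 + (1*(-5))*2) - (-64 + 8*I*sqrt(109)) = sqrt(-7 - 5*2) + (64 - 8*I*sqrt(109)) = sqrt(-7 - 10) + (64 - 8*I*sqrt(109)) = sqrt(-17) + (64 - 8*I*sqrt(109)) = I*sqrt(17) + (64 - 8*I*sqrt(109)) = 64 + I*sqrt(17) - 8*I*sqrt(109)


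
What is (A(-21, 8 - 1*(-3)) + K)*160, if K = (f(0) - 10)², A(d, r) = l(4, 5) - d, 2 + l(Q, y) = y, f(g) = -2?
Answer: 26880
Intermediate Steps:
l(Q, y) = -2 + y
A(d, r) = 3 - d (A(d, r) = (-2 + 5) - d = 3 - d)
K = 144 (K = (-2 - 10)² = (-12)² = 144)
(A(-21, 8 - 1*(-3)) + K)*160 = ((3 - 1*(-21)) + 144)*160 = ((3 + 21) + 144)*160 = (24 + 144)*160 = 168*160 = 26880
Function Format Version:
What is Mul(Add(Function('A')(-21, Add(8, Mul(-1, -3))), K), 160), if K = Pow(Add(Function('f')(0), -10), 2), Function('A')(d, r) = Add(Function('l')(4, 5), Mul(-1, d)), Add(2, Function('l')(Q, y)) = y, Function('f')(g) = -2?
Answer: 26880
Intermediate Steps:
Function('l')(Q, y) = Add(-2, y)
Function('A')(d, r) = Add(3, Mul(-1, d)) (Function('A')(d, r) = Add(Add(-2, 5), Mul(-1, d)) = Add(3, Mul(-1, d)))
K = 144 (K = Pow(Add(-2, -10), 2) = Pow(-12, 2) = 144)
Mul(Add(Function('A')(-21, Add(8, Mul(-1, -3))), K), 160) = Mul(Add(Add(3, Mul(-1, -21)), 144), 160) = Mul(Add(Add(3, 21), 144), 160) = Mul(Add(24, 144), 160) = Mul(168, 160) = 26880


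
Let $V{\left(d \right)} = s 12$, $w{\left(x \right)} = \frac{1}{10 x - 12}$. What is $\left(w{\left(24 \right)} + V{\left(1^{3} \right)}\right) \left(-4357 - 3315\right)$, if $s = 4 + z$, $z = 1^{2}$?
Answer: $- \frac{26240158}{57} \approx -4.6035 \cdot 10^{5}$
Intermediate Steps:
$z = 1$
$w{\left(x \right)} = \frac{1}{-12 + 10 x}$
$s = 5$ ($s = 4 + 1 = 5$)
$V{\left(d \right)} = 60$ ($V{\left(d \right)} = 5 \cdot 12 = 60$)
$\left(w{\left(24 \right)} + V{\left(1^{3} \right)}\right) \left(-4357 - 3315\right) = \left(\frac{1}{2 \left(-6 + 5 \cdot 24\right)} + 60\right) \left(-4357 - 3315\right) = \left(\frac{1}{2 \left(-6 + 120\right)} + 60\right) \left(-7672\right) = \left(\frac{1}{2 \cdot 114} + 60\right) \left(-7672\right) = \left(\frac{1}{2} \cdot \frac{1}{114} + 60\right) \left(-7672\right) = \left(\frac{1}{228} + 60\right) \left(-7672\right) = \frac{13681}{228} \left(-7672\right) = - \frac{26240158}{57}$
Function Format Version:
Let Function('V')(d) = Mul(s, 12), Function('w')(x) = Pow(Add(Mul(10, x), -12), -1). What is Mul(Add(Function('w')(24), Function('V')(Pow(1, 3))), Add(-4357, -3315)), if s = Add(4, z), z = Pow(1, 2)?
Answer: Rational(-26240158, 57) ≈ -4.6035e+5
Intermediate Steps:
z = 1
Function('w')(x) = Pow(Add(-12, Mul(10, x)), -1)
s = 5 (s = Add(4, 1) = 5)
Function('V')(d) = 60 (Function('V')(d) = Mul(5, 12) = 60)
Mul(Add(Function('w')(24), Function('V')(Pow(1, 3))), Add(-4357, -3315)) = Mul(Add(Mul(Rational(1, 2), Pow(Add(-6, Mul(5, 24)), -1)), 60), Add(-4357, -3315)) = Mul(Add(Mul(Rational(1, 2), Pow(Add(-6, 120), -1)), 60), -7672) = Mul(Add(Mul(Rational(1, 2), Pow(114, -1)), 60), -7672) = Mul(Add(Mul(Rational(1, 2), Rational(1, 114)), 60), -7672) = Mul(Add(Rational(1, 228), 60), -7672) = Mul(Rational(13681, 228), -7672) = Rational(-26240158, 57)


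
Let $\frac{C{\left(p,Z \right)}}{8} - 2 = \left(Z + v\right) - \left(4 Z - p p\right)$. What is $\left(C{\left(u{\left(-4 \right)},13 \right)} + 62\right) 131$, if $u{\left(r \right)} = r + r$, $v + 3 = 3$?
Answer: $36418$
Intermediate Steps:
$v = 0$ ($v = -3 + 3 = 0$)
$u{\left(r \right)} = 2 r$
$C{\left(p,Z \right)} = 16 - 24 Z + 8 p^{2}$ ($C{\left(p,Z \right)} = 16 + 8 \left(\left(Z + 0\right) - \left(4 Z - p p\right)\right) = 16 + 8 \left(Z - \left(- p^{2} + 4 Z\right)\right) = 16 + 8 \left(p^{2} - 3 Z\right) = 16 - \left(- 8 p^{2} + 24 Z\right) = 16 - 24 Z + 8 p^{2}$)
$\left(C{\left(u{\left(-4 \right)},13 \right)} + 62\right) 131 = \left(\left(16 - 312 + 8 \left(2 \left(-4\right)\right)^{2}\right) + 62\right) 131 = \left(\left(16 - 312 + 8 \left(-8\right)^{2}\right) + 62\right) 131 = \left(\left(16 - 312 + 8 \cdot 64\right) + 62\right) 131 = \left(\left(16 - 312 + 512\right) + 62\right) 131 = \left(216 + 62\right) 131 = 278 \cdot 131 = 36418$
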